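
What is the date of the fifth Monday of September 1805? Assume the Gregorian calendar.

September 1, 1805 is a Sunday.
The first Monday is therefore September 2 (1 days later).
The fifth Monday is 2 + 4×7 = September 30.

September 30, 1805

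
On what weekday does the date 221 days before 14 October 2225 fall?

First find the weekday of Oct 14, 2225. Doomsday rule: the anchor day for the 2200s is Friday. For year 25: 25÷12 = 2 r 1, and 1÷4 = 0, so 2+1+0 = 3.
Friday + 3 ≡ Monday — that's 2225's doomsday.
In October the doomsday date is Oct 10.
Oct 14 is 4 days after Oct 10; 4 mod 7 = 4, so Monday + 4 = Friday.
221 mod 7 = 4, so 221 days before a Friday is Friday − 4 = Monday.

Monday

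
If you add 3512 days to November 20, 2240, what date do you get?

July 3, 2250

+365 (one year) → Nov 20, 2241 (3147 left).
+365 (one year) → Nov 20, 2242 (2782 left).
+365 (one year) → Nov 20, 2243 (2417 left).
+366 (one year; includes Feb 29, 2244) → Nov 20, 2244 (2051 left).
+365 (one year) → Nov 20, 2245 (1686 left).
+365 (one year) → Nov 20, 2246 (1321 left).
+365 (one year) → Nov 20, 2247 (956 left).
+366 (one year; includes Feb 29, 2248) → Nov 20, 2248 (590 left).
+365 (one year) → Nov 20, 2249 (225 left).
Nov has 30 days: +11 → Dec 1, 2249 (214 left).
Dec has 31 days: +31 → Jan 1, 2250 (183 left).
Jan has 31 days: +31 → Feb 1, 2250 (152 left).
Feb has 28 days: +28 → Mar 1, 2250 (124 left).
Mar has 31 days: +31 → Apr 1, 2250 (93 left).
Apr has 30 days: +30 → May 1, 2250 (63 left).
May has 31 days: +31 → Jun 1, 2250 (32 left).
Jun has 30 days: +30 → Jul 1, 2250 (2 left).
+2 → Jul 3, 2250.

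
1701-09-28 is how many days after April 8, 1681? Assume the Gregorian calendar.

7477

Apr 8, 1681 → Apr 8, 1682: 365 days.
Apr 8, 1682 → Apr 8, 1683: 365 days.
Apr 8, 1683 → Apr 8, 1684: 366 days (Feb 29, 1684 is in that span).
Apr 8, 1684 → Apr 8, 1685: 365 days.
Apr 8, 1685 → Apr 8, 1686: 365 days.
Apr 8, 1686 → Apr 8, 1687: 365 days.
Apr 8, 1687 → Apr 8, 1688: 366 days (Feb 29, 1688 is in that span).
Apr 8, 1688 → Apr 8, 1689: 365 days.
Apr 8, 1689 → Apr 8, 1690: 365 days.
Apr 8, 1690 → Apr 8, 1691: 365 days.
Apr 8, 1691 → Apr 8, 1692: 366 days (Feb 29, 1692 is in that span).
Apr 8, 1692 → Apr 8, 1693: 365 days.
Apr 8, 1693 → Apr 8, 1694: 365 days.
Apr 8, 1694 → Apr 8, 1695: 365 days.
Apr 8, 1695 → Apr 8, 1696: 366 days (Feb 29, 1696 is in that span).
Apr 8, 1696 → Apr 8, 1697: 365 days.
Apr 8, 1697 → Apr 8, 1698: 365 days.
Apr 8, 1698 → Apr 8, 1699: 365 days.
Apr 8, 1699 → Apr 8, 1700: 365 days.
Apr 8, 1700 → Apr 8, 1701: 365 days.
Apr 8, 1701 → May 8, 1701: 30 days (April has 30).
May 8, 1701 → Jun 8, 1701: 31 days (May has 31).
Jun 8, 1701 → Jul 8, 1701: 30 days (June has 30).
Jul 8, 1701 → Aug 8, 1701: 31 days (July has 31).
Aug 8, 1701 → Sep 8, 1701: 31 days (August has 31).
Sep 8, 1701 → Sep 28, 1701: 20 days.
Total: 7477 days.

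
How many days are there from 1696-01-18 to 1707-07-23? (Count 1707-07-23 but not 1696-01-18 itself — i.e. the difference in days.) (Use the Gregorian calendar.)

Jan 18, 1696 → Jan 18, 1697: 366 days (Feb 29, 1696 is in that span).
Jan 18, 1697 → Jan 18, 1698: 365 days.
Jan 18, 1698 → Jan 18, 1699: 365 days.
Jan 18, 1699 → Jan 18, 1700: 365 days.
Jan 18, 1700 → Jan 18, 1701: 365 days.
Jan 18, 1701 → Jan 18, 1702: 365 days.
Jan 18, 1702 → Jan 18, 1703: 365 days.
Jan 18, 1703 → Jan 18, 1704: 365 days.
Jan 18, 1704 → Jan 18, 1705: 366 days (Feb 29, 1704 is in that span).
Jan 18, 1705 → Jan 18, 1706: 365 days.
Jan 18, 1706 → Jan 18, 1707: 365 days.
Jan 18, 1707 → Feb 18, 1707: 31 days (January has 31).
Feb 18, 1707 → Mar 18, 1707: 28 days (February has 28).
Mar 18, 1707 → Apr 18, 1707: 31 days (March has 31).
Apr 18, 1707 → May 18, 1707: 30 days (April has 30).
May 18, 1707 → Jun 18, 1707: 31 days (May has 31).
Jun 18, 1707 → Jul 18, 1707: 30 days (June has 30).
Jul 18, 1707 → Jul 23, 1707: 5 days.
Total: 4203 days.

4203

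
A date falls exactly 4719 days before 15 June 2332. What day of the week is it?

Jun 15, 2332 is a Wednesday.
4719 mod 7 = 1, so 4719 days before a Wednesday is Wednesday − 1 = Tuesday.

Tuesday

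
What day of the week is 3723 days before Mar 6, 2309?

Mar 6, 2309 is a Saturday.
3723 mod 7 = 6, so 3723 days before a Saturday is Saturday − 6 = Sunday.

Sunday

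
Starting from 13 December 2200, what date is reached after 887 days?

+365 (one year) → Dec 13, 2201 (522 left).
+365 (one year) → Dec 13, 2202 (157 left).
Dec has 31 days: +19 → Jan 1, 2203 (138 left).
Jan has 31 days: +31 → Feb 1, 2203 (107 left).
Feb has 28 days: +28 → Mar 1, 2203 (79 left).
Mar has 31 days: +31 → Apr 1, 2203 (48 left).
Apr has 30 days: +30 → May 1, 2203 (18 left).
+18 → May 19, 2203.

May 19, 2203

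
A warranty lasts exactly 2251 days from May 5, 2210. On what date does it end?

July 3, 2216

+365 (one year) → May 5, 2211 (1886 left).
+366 (one year; includes Feb 29, 2212) → May 5, 2212 (1520 left).
+365 (one year) → May 5, 2213 (1155 left).
+365 (one year) → May 5, 2214 (790 left).
+365 (one year) → May 5, 2215 (425 left).
+366 (one year; includes Feb 29, 2216) → May 5, 2216 (59 left).
May has 31 days: +27 → Jun 1, 2216 (32 left).
Jun has 30 days: +30 → Jul 1, 2216 (2 left).
+2 → Jul 3, 2216.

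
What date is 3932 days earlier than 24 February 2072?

−365 (one year) → Feb 24, 2071 (3567 left).
−365 (one year) → Feb 24, 2070 (3202 left).
−365 (one year) → Feb 24, 2069 (2837 left).
−366 (one year; includes Feb 29, 2068) → Feb 24, 2068 (2471 left).
−365 (one year) → Feb 24, 2067 (2106 left).
−365 (one year) → Feb 24, 2066 (1741 left).
−365 (one year) → Feb 24, 2065 (1376 left).
−366 (one year; includes Feb 29, 2064) → Feb 24, 2064 (1010 left).
−365 (one year) → Feb 24, 2063 (645 left).
−365 (one year) → Feb 24, 2062 (280 left).
−24 → Jan 31, 2062 (end of Jan, 31 days; 256 left).
−31 → Dec 31, 2061 (end of Dec, 31 days; 225 left).
−31 → Nov 30, 2061 (end of Nov, 30 days; 194 left).
−30 → Oct 31, 2061 (end of Oct, 31 days; 164 left).
−31 → Sep 30, 2061 (end of Sep, 30 days; 133 left).
−30 → Aug 31, 2061 (end of Aug, 31 days; 103 left).
−31 → Jul 31, 2061 (end of Jul, 31 days; 72 left).
−31 → Jun 30, 2061 (end of Jun, 30 days; 41 left).
−30 → May 31, 2061 (end of May, 31 days; 11 left).
−11 → May 20, 2061.

May 20, 2061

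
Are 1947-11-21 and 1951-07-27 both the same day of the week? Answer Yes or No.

From Nov 21, 1947 to Jul 27, 1951 is 1344 days.
1344 mod 7 = 0, so they are the same weekday.
(Nov 21, 1947 is a Friday; Jul 27, 1951 is a Friday.)

Yes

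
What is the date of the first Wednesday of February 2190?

February 1, 2190 is a Monday.
The first Wednesday is therefore February 3 (2 days later).

February 3, 2190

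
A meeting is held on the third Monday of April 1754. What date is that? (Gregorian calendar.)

April 1, 1754 is a Monday.
The first Monday is therefore April 1 (same day).
The third Monday is 1 + 2×7 = April 15.

April 15, 1754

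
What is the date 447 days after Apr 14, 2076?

+365 (one year) → Apr 14, 2077 (82 left).
Apr has 30 days: +17 → May 1, 2077 (65 left).
May has 31 days: +31 → Jun 1, 2077 (34 left).
Jun has 30 days: +30 → Jul 1, 2077 (4 left).
+4 → Jul 5, 2077.

July 5, 2077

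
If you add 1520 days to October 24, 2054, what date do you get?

December 22, 2058

+365 (one year) → Oct 24, 2055 (1155 left).
+366 (one year; includes Feb 29, 2056) → Oct 24, 2056 (789 left).
+365 (one year) → Oct 24, 2057 (424 left).
+365 (one year) → Oct 24, 2058 (59 left).
Oct has 31 days: +8 → Nov 1, 2058 (51 left).
Nov has 30 days: +30 → Dec 1, 2058 (21 left).
+21 → Dec 22, 2058.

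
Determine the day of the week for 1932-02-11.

Thursday

January 1, 1932 is a Friday.
Jan 1, 1932 → Feb 1, 1932: 31 days (January has 31).
Feb 1, 1932 → Feb 11, 1932: 10 days.
Total: 41 days.
41 mod 7 = 6, so Friday + 6 = Thursday.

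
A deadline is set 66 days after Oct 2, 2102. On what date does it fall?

Oct has 31 days: +30 → Nov 1, 2102 (36 left).
Nov has 30 days: +30 → Dec 1, 2102 (6 left).
+6 → Dec 7, 2102.

December 7, 2102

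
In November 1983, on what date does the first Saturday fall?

November 5, 1983

November 1, 1983 is a Tuesday.
The first Saturday is therefore November 5 (4 days later).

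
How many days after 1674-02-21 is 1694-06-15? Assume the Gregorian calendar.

Feb 21, 1674 → Feb 21, 1675: 365 days.
Feb 21, 1675 → Feb 21, 1676: 365 days.
Feb 21, 1676 → Feb 21, 1677: 366 days (Feb 29, 1676 is in that span).
Feb 21, 1677 → Feb 21, 1678: 365 days.
Feb 21, 1678 → Feb 21, 1679: 365 days.
Feb 21, 1679 → Feb 21, 1680: 365 days.
Feb 21, 1680 → Feb 21, 1681: 366 days (Feb 29, 1680 is in that span).
Feb 21, 1681 → Feb 21, 1682: 365 days.
Feb 21, 1682 → Feb 21, 1683: 365 days.
Feb 21, 1683 → Feb 21, 1684: 365 days.
Feb 21, 1684 → Feb 21, 1685: 366 days (Feb 29, 1684 is in that span).
Feb 21, 1685 → Feb 21, 1686: 365 days.
Feb 21, 1686 → Feb 21, 1687: 365 days.
Feb 21, 1687 → Feb 21, 1688: 365 days.
Feb 21, 1688 → Feb 21, 1689: 366 days (Feb 29, 1688 is in that span).
Feb 21, 1689 → Feb 21, 1690: 365 days.
Feb 21, 1690 → Feb 21, 1691: 365 days.
Feb 21, 1691 → Feb 21, 1692: 365 days.
Feb 21, 1692 → Feb 21, 1693: 366 days (Feb 29, 1692 is in that span).
Feb 21, 1693 → Feb 21, 1694: 365 days.
Feb 21, 1694 → Mar 21, 1694: 28 days (February has 28).
Mar 21, 1694 → Apr 21, 1694: 31 days (March has 31).
Apr 21, 1694 → May 21, 1694: 30 days (April has 30).
May 21, 1694 → Jun 15, 1694: 25 days.
Total: 7419 days.

7419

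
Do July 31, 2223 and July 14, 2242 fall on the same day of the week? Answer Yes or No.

From Jul 31, 2223 to Jul 14, 2242 is 6923 days.
6923 mod 7 = 0, so they are the same weekday.
(Jul 31, 2223 is a Thursday; Jul 14, 2242 is a Thursday.)

Yes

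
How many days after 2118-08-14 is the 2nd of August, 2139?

Aug 14, 2118 → Aug 14, 2119: 365 days.
Aug 14, 2119 → Aug 14, 2120: 366 days (Feb 29, 2120 is in that span).
Aug 14, 2120 → Aug 14, 2121: 365 days.
Aug 14, 2121 → Aug 14, 2122: 365 days.
Aug 14, 2122 → Aug 14, 2123: 365 days.
Aug 14, 2123 → Aug 14, 2124: 366 days (Feb 29, 2124 is in that span).
Aug 14, 2124 → Aug 14, 2125: 365 days.
Aug 14, 2125 → Aug 14, 2126: 365 days.
Aug 14, 2126 → Aug 14, 2127: 365 days.
Aug 14, 2127 → Aug 14, 2128: 366 days (Feb 29, 2128 is in that span).
Aug 14, 2128 → Aug 14, 2129: 365 days.
Aug 14, 2129 → Aug 14, 2130: 365 days.
Aug 14, 2130 → Aug 14, 2131: 365 days.
Aug 14, 2131 → Aug 14, 2132: 366 days (Feb 29, 2132 is in that span).
Aug 14, 2132 → Aug 14, 2133: 365 days.
Aug 14, 2133 → Aug 14, 2134: 365 days.
Aug 14, 2134 → Aug 14, 2135: 365 days.
Aug 14, 2135 → Aug 14, 2136: 366 days (Feb 29, 2136 is in that span).
Aug 14, 2136 → Aug 14, 2137: 365 days.
Aug 14, 2137 → Aug 14, 2138: 365 days.
Aug 14, 2138 → Sep 14, 2138: 31 days (August has 31).
Sep 14, 2138 → Oct 14, 2138: 30 days (September has 30).
Oct 14, 2138 → Nov 14, 2138: 31 days (October has 31).
Nov 14, 2138 → Dec 14, 2138: 30 days (November has 30).
Dec 14, 2138 → Jan 14, 2139: 31 days (December has 31).
Jan 14, 2139 → Feb 14, 2139: 31 days (January has 31).
Feb 14, 2139 → Mar 14, 2139: 28 days (February has 28).
Mar 14, 2139 → Apr 14, 2139: 31 days (March has 31).
Apr 14, 2139 → May 14, 2139: 30 days (April has 30).
May 14, 2139 → Jun 14, 2139: 31 days (May has 31).
Jun 14, 2139 → Jul 14, 2139: 30 days (June has 30).
Jul 14, 2139 → Aug 2, 2139: 19 days.
Total: 7658 days.

7658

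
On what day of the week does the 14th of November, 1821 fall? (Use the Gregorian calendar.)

Doomsday rule: the anchor day for the 1800s is Friday. For year 21: 21÷12 = 1 r 9, and 9÷4 = 2, so 1+9+2 = 12.
Friday + 12 ≡ Wednesday — that's 1821's doomsday.
In November the doomsday date is Nov 7.
Nov 14 is 7 days after Nov 7; 7 mod 7 = 0, so Wednesday + 0 = Wednesday.

Wednesday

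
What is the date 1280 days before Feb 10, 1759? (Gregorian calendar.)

August 10, 1755

−365 (one year) → Feb 10, 1758 (915 left).
−365 (one year) → Feb 10, 1757 (550 left).
−366 (one year; includes Feb 29, 1756) → Feb 10, 1756 (184 left).
−10 → Jan 31, 1756 (end of Jan, 31 days; 174 left).
−31 → Dec 31, 1755 (end of Dec, 31 days; 143 left).
−31 → Nov 30, 1755 (end of Nov, 30 days; 112 left).
−30 → Oct 31, 1755 (end of Oct, 31 days; 82 left).
−31 → Sep 30, 1755 (end of Sep, 30 days; 51 left).
−30 → Aug 31, 1755 (end of Aug, 31 days; 21 left).
−21 → Aug 10, 1755.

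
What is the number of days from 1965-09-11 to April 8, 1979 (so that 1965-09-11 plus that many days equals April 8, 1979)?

Sep 11, 1965 → Sep 11, 1966: 365 days.
Sep 11, 1966 → Sep 11, 1967: 365 days.
Sep 11, 1967 → Sep 11, 1968: 366 days (Feb 29, 1968 is in that span).
Sep 11, 1968 → Sep 11, 1969: 365 days.
Sep 11, 1969 → Sep 11, 1970: 365 days.
Sep 11, 1970 → Sep 11, 1971: 365 days.
Sep 11, 1971 → Sep 11, 1972: 366 days (Feb 29, 1972 is in that span).
Sep 11, 1972 → Sep 11, 1973: 365 days.
Sep 11, 1973 → Sep 11, 1974: 365 days.
Sep 11, 1974 → Sep 11, 1975: 365 days.
Sep 11, 1975 → Sep 11, 1976: 366 days (Feb 29, 1976 is in that span).
Sep 11, 1976 → Sep 11, 1977: 365 days.
Sep 11, 1977 → Sep 11, 1978: 365 days.
Sep 11, 1978 → Oct 11, 1978: 30 days (September has 30).
Oct 11, 1978 → Nov 11, 1978: 31 days (October has 31).
Nov 11, 1978 → Dec 11, 1978: 30 days (November has 30).
Dec 11, 1978 → Jan 11, 1979: 31 days (December has 31).
Jan 11, 1979 → Feb 11, 1979: 31 days (January has 31).
Feb 11, 1979 → Mar 11, 1979: 28 days (February has 28).
Mar 11, 1979 → Apr 8, 1979: 28 days.
Total: 4957 days.

4957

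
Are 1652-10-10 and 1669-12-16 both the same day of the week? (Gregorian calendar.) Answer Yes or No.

From Oct 10, 1652 to Dec 16, 1669 is 6276 days.
6276 mod 7 = 4, so they are different weekdays.
(Oct 10, 1652 is a Thursday; Dec 16, 1669 is a Monday.)

No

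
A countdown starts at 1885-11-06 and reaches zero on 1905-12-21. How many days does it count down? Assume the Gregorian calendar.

7349

Nov 6, 1885 → Nov 6, 1886: 365 days.
Nov 6, 1886 → Nov 6, 1887: 365 days.
Nov 6, 1887 → Nov 6, 1888: 366 days (Feb 29, 1888 is in that span).
Nov 6, 1888 → Nov 6, 1889: 365 days.
Nov 6, 1889 → Nov 6, 1890: 365 days.
Nov 6, 1890 → Nov 6, 1891: 365 days.
Nov 6, 1891 → Nov 6, 1892: 366 days (Feb 29, 1892 is in that span).
Nov 6, 1892 → Nov 6, 1893: 365 days.
Nov 6, 1893 → Nov 6, 1894: 365 days.
Nov 6, 1894 → Nov 6, 1895: 365 days.
Nov 6, 1895 → Nov 6, 1896: 366 days (Feb 29, 1896 is in that span).
Nov 6, 1896 → Nov 6, 1897: 365 days.
Nov 6, 1897 → Nov 6, 1898: 365 days.
Nov 6, 1898 → Nov 6, 1899: 365 days.
Nov 6, 1899 → Nov 6, 1900: 365 days.
Nov 6, 1900 → Nov 6, 1901: 365 days.
Nov 6, 1901 → Nov 6, 1902: 365 days.
Nov 6, 1902 → Nov 6, 1903: 365 days.
Nov 6, 1903 → Nov 6, 1904: 366 days (Feb 29, 1904 is in that span).
Nov 6, 1904 → Nov 6, 1905: 365 days.
Nov 6, 1905 → Dec 6, 1905: 30 days (November has 30).
Dec 6, 1905 → Dec 21, 1905: 15 days.
Total: 7349 days.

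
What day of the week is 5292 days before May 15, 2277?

May 15, 2277 is a Tuesday.
5292 mod 7 = 0, so 5292 days before a Tuesday is Tuesday − 0 = Tuesday.

Tuesday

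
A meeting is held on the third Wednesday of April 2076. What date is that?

April 1, 2076 is a Wednesday.
The first Wednesday is therefore April 1 (same day).
The third Wednesday is 1 + 2×7 = April 15.

April 15, 2076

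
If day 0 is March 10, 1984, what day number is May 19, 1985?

Mar 10, 1984 → Mar 10, 1985: 365 days.
Mar 10, 1985 → Apr 10, 1985: 31 days (March has 31).
Apr 10, 1985 → May 10, 1985: 30 days (April has 30).
May 10, 1985 → May 19, 1985: 9 days.
Total: 435 days.

435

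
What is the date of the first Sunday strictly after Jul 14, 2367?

Jul 14, 2367 is a Friday.
From Friday to the next Sunday is 2 days.
Jul 14, 2367 + 2 = Jul 16, 2367.

July 16, 2367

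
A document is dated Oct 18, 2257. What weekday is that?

Doomsday rule: the anchor day for the 2200s is Friday. For year 57: 57÷12 = 4 r 9, and 9÷4 = 2, so 4+9+2 = 15.
Friday + 15 ≡ Saturday — that's 2257's doomsday.
In October the doomsday date is Oct 10.
Oct 18 is 8 days after Oct 10; 8 mod 7 = 1, so Saturday + 1 = Sunday.

Sunday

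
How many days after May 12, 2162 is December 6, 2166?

1669

May 12, 2162 → May 12, 2163: 365 days.
May 12, 2163 → May 12, 2164: 366 days (Feb 29, 2164 is in that span).
May 12, 2164 → May 12, 2165: 365 days.
May 12, 2165 → May 12, 2166: 365 days.
May 12, 2166 → Jun 12, 2166: 31 days (May has 31).
Jun 12, 2166 → Jul 12, 2166: 30 days (June has 30).
Jul 12, 2166 → Aug 12, 2166: 31 days (July has 31).
Aug 12, 2166 → Sep 12, 2166: 31 days (August has 31).
Sep 12, 2166 → Oct 12, 2166: 30 days (September has 30).
Oct 12, 2166 → Nov 12, 2166: 31 days (October has 31).
Nov 12, 2166 → Dec 6, 2166: 24 days.
Total: 1669 days.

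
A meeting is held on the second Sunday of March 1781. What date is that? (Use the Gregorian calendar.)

March 11, 1781

March 1, 1781 is a Thursday.
The first Sunday is therefore March 4 (3 days later).
The second Sunday is 4 + 1×7 = March 11.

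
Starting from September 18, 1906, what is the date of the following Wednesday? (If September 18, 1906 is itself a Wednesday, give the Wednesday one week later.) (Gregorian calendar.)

September 19, 1906

Sep 18, 1906 is a Tuesday.
From Tuesday to the next Wednesday is 1 day.
Sep 18, 1906 + 1 = Sep 19, 1906.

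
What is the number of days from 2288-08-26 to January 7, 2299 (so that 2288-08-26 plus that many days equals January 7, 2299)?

3786

Aug 26, 2288 → Aug 26, 2289: 365 days.
Aug 26, 2289 → Aug 26, 2290: 365 days.
Aug 26, 2290 → Aug 26, 2291: 365 days.
Aug 26, 2291 → Aug 26, 2292: 366 days (Feb 29, 2292 is in that span).
Aug 26, 2292 → Aug 26, 2293: 365 days.
Aug 26, 2293 → Aug 26, 2294: 365 days.
Aug 26, 2294 → Aug 26, 2295: 365 days.
Aug 26, 2295 → Aug 26, 2296: 366 days (Feb 29, 2296 is in that span).
Aug 26, 2296 → Aug 26, 2297: 365 days.
Aug 26, 2297 → Aug 26, 2298: 365 days.
Aug 26, 2298 → Sep 26, 2298: 31 days (August has 31).
Sep 26, 2298 → Oct 26, 2298: 30 days (September has 30).
Oct 26, 2298 → Nov 26, 2298: 31 days (October has 31).
Nov 26, 2298 → Dec 26, 2298: 30 days (November has 30).
Dec 26, 2298 → Jan 7, 2299: 12 days.
Total: 3786 days.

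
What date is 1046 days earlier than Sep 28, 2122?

−365 (one year) → Sep 28, 2121 (681 left).
−365 (one year) → Sep 28, 2120 (316 left).
−28 → Aug 31, 2120 (end of Aug, 31 days; 288 left).
−31 → Jul 31, 2120 (end of Jul, 31 days; 257 left).
−31 → Jun 30, 2120 (end of Jun, 30 days; 226 left).
−30 → May 31, 2120 (end of May, 31 days; 196 left).
−31 → Apr 30, 2120 (end of Apr, 30 days; 165 left).
−30 → Mar 31, 2120 (end of Mar, 31 days; 135 left).
−31 → Feb 29, 2120 (end of Feb, 29 days; 104 left).
−29 → Jan 31, 2120 (end of Jan, 31 days; 75 left).
−31 → Dec 31, 2119 (end of Dec, 31 days; 44 left).
−31 → Nov 30, 2119 (end of Nov, 30 days; 13 left).
−13 → Nov 17, 2119.

November 17, 2119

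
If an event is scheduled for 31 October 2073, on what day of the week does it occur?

Doomsday rule: the anchor day for the 2000s is Tuesday. For year 73: 73÷12 = 6 r 1, and 1÷4 = 0, so 6+1+0 = 7.
Tuesday + 7 ≡ Tuesday — that's 2073's doomsday.
In October the doomsday date is Oct 10.
Oct 31 is 21 days after Oct 10; 21 mod 7 = 0, so Tuesday + 0 = Tuesday.

Tuesday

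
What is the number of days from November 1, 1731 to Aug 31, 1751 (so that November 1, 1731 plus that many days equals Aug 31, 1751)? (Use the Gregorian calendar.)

7243

Nov 1, 1731 → Nov 1, 1732: 366 days (Feb 29, 1732 is in that span).
Nov 1, 1732 → Nov 1, 1733: 365 days.
Nov 1, 1733 → Nov 1, 1734: 365 days.
Nov 1, 1734 → Nov 1, 1735: 365 days.
Nov 1, 1735 → Nov 1, 1736: 366 days (Feb 29, 1736 is in that span).
Nov 1, 1736 → Nov 1, 1737: 365 days.
Nov 1, 1737 → Nov 1, 1738: 365 days.
Nov 1, 1738 → Nov 1, 1739: 365 days.
Nov 1, 1739 → Nov 1, 1740: 366 days (Feb 29, 1740 is in that span).
Nov 1, 1740 → Nov 1, 1741: 365 days.
Nov 1, 1741 → Nov 1, 1742: 365 days.
Nov 1, 1742 → Nov 1, 1743: 365 days.
Nov 1, 1743 → Nov 1, 1744: 366 days (Feb 29, 1744 is in that span).
Nov 1, 1744 → Nov 1, 1745: 365 days.
Nov 1, 1745 → Nov 1, 1746: 365 days.
Nov 1, 1746 → Nov 1, 1747: 365 days.
Nov 1, 1747 → Nov 1, 1748: 366 days (Feb 29, 1748 is in that span).
Nov 1, 1748 → Nov 1, 1749: 365 days.
Nov 1, 1749 → Nov 1, 1750: 365 days.
Nov 1, 1750 → Dec 1, 1750: 30 days (November has 30).
Dec 1, 1750 → Jan 1, 1751: 31 days (December has 31).
Jan 1, 1751 → Feb 1, 1751: 31 days (January has 31).
Feb 1, 1751 → Mar 1, 1751: 28 days (February has 28).
Mar 1, 1751 → Apr 1, 1751: 31 days (March has 31).
Apr 1, 1751 → May 1, 1751: 30 days (April has 30).
May 1, 1751 → Jun 1, 1751: 31 days (May has 31).
Jun 1, 1751 → Jul 1, 1751: 30 days (June has 30).
Jul 1, 1751 → Aug 1, 1751: 31 days (July has 31).
Aug 1, 1751 → Aug 31, 1751: 30 days.
Total: 7243 days.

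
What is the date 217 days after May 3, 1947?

December 6, 1947

May has 31 days: +29 → Jun 1, 1947 (188 left).
Jun has 30 days: +30 → Jul 1, 1947 (158 left).
Jul has 31 days: +31 → Aug 1, 1947 (127 left).
Aug has 31 days: +31 → Sep 1, 1947 (96 left).
Sep has 30 days: +30 → Oct 1, 1947 (66 left).
Oct has 31 days: +31 → Nov 1, 1947 (35 left).
Nov has 30 days: +30 → Dec 1, 1947 (5 left).
+5 → Dec 6, 1947.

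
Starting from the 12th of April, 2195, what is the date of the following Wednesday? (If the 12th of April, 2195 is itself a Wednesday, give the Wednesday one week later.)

April 15, 2195

Apr 12, 2195 is a Sunday.
From Sunday to the next Wednesday is 3 days.
Apr 12, 2195 + 3 = Apr 15, 2195.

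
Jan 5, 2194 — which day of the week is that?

Sunday

Doomsday rule: the anchor day for the 2100s is Sunday. For year 94: 94÷12 = 7 r 10, and 10÷4 = 2, so 7+10+2 = 19.
Sunday + 19 ≡ Friday — that's 2194's doomsday.
In January the doomsday date is Jan 3 (2194 is not a leap year).
Jan 5 is 2 days after Jan 3; 2 mod 7 = 2, so Friday + 2 = Sunday.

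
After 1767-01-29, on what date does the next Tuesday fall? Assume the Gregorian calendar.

Jan 29, 1767 is a Thursday.
From Thursday to the next Tuesday is 5 days.
Jan 29, 1767 + 5 = Feb 3, 1767.

February 3, 1767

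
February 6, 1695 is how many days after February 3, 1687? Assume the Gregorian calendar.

2925

Feb 3, 1687 → Feb 3, 1688: 365 days.
Feb 3, 1688 → Feb 3, 1689: 366 days (Feb 29, 1688 is in that span).
Feb 3, 1689 → Feb 3, 1690: 365 days.
Feb 3, 1690 → Feb 3, 1691: 365 days.
Feb 3, 1691 → Feb 3, 1692: 365 days.
Feb 3, 1692 → Feb 3, 1693: 366 days (Feb 29, 1692 is in that span).
Feb 3, 1693 → Feb 3, 1694: 365 days.
Feb 3, 1694 → Mar 3, 1694: 28 days (February has 28).
Mar 3, 1694 → Apr 3, 1694: 31 days (March has 31).
Apr 3, 1694 → May 3, 1694: 30 days (April has 30).
May 3, 1694 → Jun 3, 1694: 31 days (May has 31).
Jun 3, 1694 → Jul 3, 1694: 30 days (June has 30).
Jul 3, 1694 → Aug 3, 1694: 31 days (July has 31).
Aug 3, 1694 → Sep 3, 1694: 31 days (August has 31).
Sep 3, 1694 → Oct 3, 1694: 30 days (September has 30).
Oct 3, 1694 → Nov 3, 1694: 31 days (October has 31).
Nov 3, 1694 → Dec 3, 1694: 30 days (November has 30).
Dec 3, 1694 → Jan 3, 1695: 31 days (December has 31).
Jan 3, 1695 → Feb 3, 1695: 31 days (January has 31).
Feb 3, 1695 → Feb 6, 1695: 3 days.
Total: 2925 days.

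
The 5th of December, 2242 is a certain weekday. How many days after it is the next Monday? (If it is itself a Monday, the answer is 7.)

Dec 5, 2242 is a Monday.
From Monday to the next Monday is 7 days.

7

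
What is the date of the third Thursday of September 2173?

September 1, 2173 is a Wednesday.
The first Thursday is therefore September 2 (1 days later).
The third Thursday is 2 + 2×7 = September 16.

September 16, 2173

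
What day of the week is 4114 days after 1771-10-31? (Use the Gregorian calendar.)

First find the weekday of Oct 31, 1771. Doomsday rule: the anchor day for the 1700s is Sunday. For year 71: 71÷12 = 5 r 11, and 11÷4 = 2, so 5+11+2 = 18.
Sunday + 18 ≡ Thursday — that's 1771's doomsday.
In October the doomsday date is Oct 10.
Oct 31 is 21 days after Oct 10; 21 mod 7 = 0, so Thursday + 0 = Thursday.
4114 mod 7 = 5, so 4114 days after a Thursday is Thursday + 5 = Tuesday.

Tuesday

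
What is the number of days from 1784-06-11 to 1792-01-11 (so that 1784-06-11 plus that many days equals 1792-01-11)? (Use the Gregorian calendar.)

2770

Jun 11, 1784 → Jun 11, 1785: 365 days.
Jun 11, 1785 → Jun 11, 1786: 365 days.
Jun 11, 1786 → Jun 11, 1787: 365 days.
Jun 11, 1787 → Jun 11, 1788: 366 days (Feb 29, 1788 is in that span).
Jun 11, 1788 → Jun 11, 1789: 365 days.
Jun 11, 1789 → Jun 11, 1790: 365 days.
Jun 11, 1790 → Jun 11, 1791: 365 days.
Jun 11, 1791 → Jul 11, 1791: 30 days (June has 30).
Jul 11, 1791 → Aug 11, 1791: 31 days (July has 31).
Aug 11, 1791 → Sep 11, 1791: 31 days (August has 31).
Sep 11, 1791 → Oct 11, 1791: 30 days (September has 30).
Oct 11, 1791 → Nov 11, 1791: 31 days (October has 31).
Nov 11, 1791 → Dec 11, 1791: 30 days (November has 30).
Dec 11, 1791 → Jan 11, 1792: 31 days.
Total: 2770 days.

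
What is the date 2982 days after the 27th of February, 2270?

+365 (one year) → Feb 27, 2271 (2617 left).
+365 (one year) → Feb 27, 2272 (2252 left).
+366 (one year; includes Feb 29, 2272) → Feb 27, 2273 (1886 left).
+365 (one year) → Feb 27, 2274 (1521 left).
+365 (one year) → Feb 27, 2275 (1156 left).
+365 (one year) → Feb 27, 2276 (791 left).
+366 (one year; includes Feb 29, 2276) → Feb 27, 2277 (425 left).
+365 (one year) → Feb 27, 2278 (60 left).
Feb has 28 days: +2 → Mar 1, 2278 (58 left).
Mar has 31 days: +31 → Apr 1, 2278 (27 left).
+27 → Apr 28, 2278.

April 28, 2278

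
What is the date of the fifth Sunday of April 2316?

April 30, 2316

April 1, 2316 is a Saturday.
The first Sunday is therefore April 2 (1 days later).
The fifth Sunday is 2 + 4×7 = April 30.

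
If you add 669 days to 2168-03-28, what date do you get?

+365 (one year) → Mar 28, 2169 (304 left).
Mar has 31 days: +4 → Apr 1, 2169 (300 left).
Apr has 30 days: +30 → May 1, 2169 (270 left).
May has 31 days: +31 → Jun 1, 2169 (239 left).
Jun has 30 days: +30 → Jul 1, 2169 (209 left).
Jul has 31 days: +31 → Aug 1, 2169 (178 left).
Aug has 31 days: +31 → Sep 1, 2169 (147 left).
Sep has 30 days: +30 → Oct 1, 2169 (117 left).
Oct has 31 days: +31 → Nov 1, 2169 (86 left).
Nov has 30 days: +30 → Dec 1, 2169 (56 left).
Dec has 31 days: +31 → Jan 1, 2170 (25 left).
+25 → Jan 26, 2170.

January 26, 2170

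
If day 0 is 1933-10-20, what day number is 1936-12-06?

1143

Oct 20, 1933 → Oct 20, 1934: 365 days.
Oct 20, 1934 → Oct 20, 1935: 365 days.
Oct 20, 1935 → Oct 20, 1936: 366 days (Feb 29, 1936 is in that span).
Oct 20, 1936 → Nov 20, 1936: 31 days (October has 31).
Nov 20, 1936 → Dec 6, 1936: 16 days.
Total: 1143 days.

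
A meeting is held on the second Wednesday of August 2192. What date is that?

August 8, 2192

August 1, 2192 is a Wednesday.
The first Wednesday is therefore August 1 (same day).
The second Wednesday is 1 + 1×7 = August 8.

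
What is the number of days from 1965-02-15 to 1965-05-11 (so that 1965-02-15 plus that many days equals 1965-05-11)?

Feb 15, 1965 → Mar 15, 1965: 28 days (February has 28).
Mar 15, 1965 → Apr 15, 1965: 31 days (March has 31).
Apr 15, 1965 → May 11, 1965: 26 days.
Total: 85 days.

85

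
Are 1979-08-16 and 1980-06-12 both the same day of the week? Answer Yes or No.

Yes

From Aug 16, 1979 to Jun 12, 1980 is 301 days.
301 mod 7 = 0, so they are the same weekday.
(Aug 16, 1979 is a Thursday; Jun 12, 1980 is a Thursday.)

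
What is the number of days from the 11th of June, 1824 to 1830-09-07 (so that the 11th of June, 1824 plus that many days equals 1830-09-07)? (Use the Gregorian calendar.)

Jun 11, 1824 → Jun 11, 1825: 365 days.
Jun 11, 1825 → Jun 11, 1826: 365 days.
Jun 11, 1826 → Jun 11, 1827: 365 days.
Jun 11, 1827 → Jun 11, 1828: 366 days (Feb 29, 1828 is in that span).
Jun 11, 1828 → Jun 11, 1829: 365 days.
Jun 11, 1829 → Jun 11, 1830: 365 days.
Jun 11, 1830 → Jul 11, 1830: 30 days (June has 30).
Jul 11, 1830 → Aug 11, 1830: 31 days (July has 31).
Aug 11, 1830 → Sep 7, 1830: 27 days.
Total: 2279 days.

2279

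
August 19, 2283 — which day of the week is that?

Doomsday rule: the anchor day for the 2200s is Friday. For year 83: 83÷12 = 6 r 11, and 11÷4 = 2, so 6+11+2 = 19.
Friday + 19 ≡ Wednesday — that's 2283's doomsday.
In August the doomsday date is Aug 8.
Aug 19 is 11 days after Aug 8; 11 mod 7 = 4, so Wednesday + 4 = Sunday.

Sunday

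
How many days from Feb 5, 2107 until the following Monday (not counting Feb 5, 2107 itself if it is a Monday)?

2

Feb 5, 2107 is a Saturday.
From Saturday to the next Monday is 2 days.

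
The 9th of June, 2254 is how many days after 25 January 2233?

7805

Jan 25, 2233 → Jan 25, 2234: 365 days.
Jan 25, 2234 → Jan 25, 2235: 365 days.
Jan 25, 2235 → Jan 25, 2236: 365 days.
Jan 25, 2236 → Jan 25, 2237: 366 days (Feb 29, 2236 is in that span).
Jan 25, 2237 → Jan 25, 2238: 365 days.
Jan 25, 2238 → Jan 25, 2239: 365 days.
Jan 25, 2239 → Jan 25, 2240: 365 days.
Jan 25, 2240 → Jan 25, 2241: 366 days (Feb 29, 2240 is in that span).
Jan 25, 2241 → Jan 25, 2242: 365 days.
Jan 25, 2242 → Jan 25, 2243: 365 days.
Jan 25, 2243 → Jan 25, 2244: 365 days.
Jan 25, 2244 → Jan 25, 2245: 366 days (Feb 29, 2244 is in that span).
Jan 25, 2245 → Jan 25, 2246: 365 days.
Jan 25, 2246 → Jan 25, 2247: 365 days.
Jan 25, 2247 → Jan 25, 2248: 365 days.
Jan 25, 2248 → Jan 25, 2249: 366 days (Feb 29, 2248 is in that span).
Jan 25, 2249 → Jan 25, 2250: 365 days.
Jan 25, 2250 → Jan 25, 2251: 365 days.
Jan 25, 2251 → Jan 25, 2252: 365 days.
Jan 25, 2252 → Jan 25, 2253: 366 days (Feb 29, 2252 is in that span).
Jan 25, 2253 → Jan 25, 2254: 365 days.
Jan 25, 2254 → Feb 25, 2254: 31 days (January has 31).
Feb 25, 2254 → Mar 25, 2254: 28 days (February has 28).
Mar 25, 2254 → Apr 25, 2254: 31 days (March has 31).
Apr 25, 2254 → May 25, 2254: 30 days (April has 30).
May 25, 2254 → Jun 9, 2254: 15 days.
Total: 7805 days.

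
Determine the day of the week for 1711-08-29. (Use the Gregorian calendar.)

Doomsday rule: the anchor day for the 1700s is Sunday. For year 11: 11÷12 = 0 r 11, and 11÷4 = 2, so 0+11+2 = 13.
Sunday + 13 ≡ Saturday — that's 1711's doomsday.
In August the doomsday date is Aug 8.
Aug 29 is 21 days after Aug 8; 21 mod 7 = 0, so Saturday + 0 = Saturday.

Saturday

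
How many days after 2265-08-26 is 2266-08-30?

Aug 26, 2265 → Sep 26, 2265: 31 days (August has 31).
Sep 26, 2265 → Oct 26, 2265: 30 days (September has 30).
Oct 26, 2265 → Nov 26, 2265: 31 days (October has 31).
Nov 26, 2265 → Dec 26, 2265: 30 days (November has 30).
Dec 26, 2265 → Jan 26, 2266: 31 days (December has 31).
Jan 26, 2266 → Feb 26, 2266: 31 days (January has 31).
Feb 26, 2266 → Mar 26, 2266: 28 days (February has 28).
Mar 26, 2266 → Apr 26, 2266: 31 days (March has 31).
Apr 26, 2266 → May 26, 2266: 30 days (April has 30).
May 26, 2266 → Jun 26, 2266: 31 days (May has 31).
Jun 26, 2266 → Jul 26, 2266: 30 days (June has 30).
Jul 26, 2266 → Aug 26, 2266: 31 days (July has 31).
Aug 26, 2266 → Aug 30, 2266: 4 days.
Total: 369 days.

369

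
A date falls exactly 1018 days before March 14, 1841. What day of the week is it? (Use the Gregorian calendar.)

Thursday

Mar 14, 1841 is a Sunday.
1018 mod 7 = 3, so 1018 days before a Sunday is Sunday − 3 = Thursday.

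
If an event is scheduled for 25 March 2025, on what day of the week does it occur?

Tuesday

Doomsday rule: the anchor day for the 2000s is Tuesday. For year 25: 25÷12 = 2 r 1, and 1÷4 = 0, so 2+1+0 = 3.
Tuesday + 3 ≡ Friday — that's 2025's doomsday.
In March the doomsday date is Mar 14.
Mar 25 is 11 days after Mar 14; 11 mod 7 = 4, so Friday + 4 = Tuesday.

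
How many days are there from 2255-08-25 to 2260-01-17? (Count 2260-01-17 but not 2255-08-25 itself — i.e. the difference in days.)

Aug 25, 2255 → Aug 25, 2256: 366 days (Feb 29, 2256 is in that span).
Aug 25, 2256 → Aug 25, 2257: 365 days.
Aug 25, 2257 → Aug 25, 2258: 365 days.
Aug 25, 2258 → Aug 25, 2259: 365 days.
Aug 25, 2259 → Sep 25, 2259: 31 days (August has 31).
Sep 25, 2259 → Oct 25, 2259: 30 days (September has 30).
Oct 25, 2259 → Nov 25, 2259: 31 days (October has 31).
Nov 25, 2259 → Dec 25, 2259: 30 days (November has 30).
Dec 25, 2259 → Jan 17, 2260: 23 days.
Total: 1606 days.

1606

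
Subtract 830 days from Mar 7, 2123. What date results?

November 27, 2120

−365 (one year) → Mar 7, 2122 (465 left).
−365 (one year) → Mar 7, 2121 (100 left).
−7 → Feb 28, 2121 (end of Feb, 28 days; 93 left).
−28 → Jan 31, 2121 (end of Jan, 31 days; 65 left).
−31 → Dec 31, 2120 (end of Dec, 31 days; 34 left).
−31 → Nov 30, 2120 (end of Nov, 30 days; 3 left).
−3 → Nov 27, 2120.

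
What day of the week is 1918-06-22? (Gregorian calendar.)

Doomsday rule: the anchor day for the 1900s is Wednesday. For year 18: 18÷12 = 1 r 6, and 6÷4 = 1, so 1+6+1 = 8.
Wednesday + 8 ≡ Thursday — that's 1918's doomsday.
In June the doomsday date is Jun 6.
Jun 22 is 16 days after Jun 6; 16 mod 7 = 2, so Thursday + 2 = Saturday.

Saturday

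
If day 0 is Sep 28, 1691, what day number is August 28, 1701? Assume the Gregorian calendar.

3621

Sep 28, 1691 → Sep 28, 1692: 366 days (Feb 29, 1692 is in that span).
Sep 28, 1692 → Sep 28, 1693: 365 days.
Sep 28, 1693 → Sep 28, 1694: 365 days.
Sep 28, 1694 → Sep 28, 1695: 365 days.
Sep 28, 1695 → Sep 28, 1696: 366 days (Feb 29, 1696 is in that span).
Sep 28, 1696 → Sep 28, 1697: 365 days.
Sep 28, 1697 → Sep 28, 1698: 365 days.
Sep 28, 1698 → Sep 28, 1699: 365 days.
Sep 28, 1699 → Sep 28, 1700: 365 days.
Sep 28, 1700 → Oct 28, 1700: 30 days (September has 30).
Oct 28, 1700 → Nov 28, 1700: 31 days (October has 31).
Nov 28, 1700 → Dec 28, 1700: 30 days (November has 30).
Dec 28, 1700 → Jan 28, 1701: 31 days (December has 31).
Jan 28, 1701 → Feb 28, 1701: 31 days (January has 31).
Feb 28, 1701 → Mar 28, 1701: 28 days (February has 28).
Mar 28, 1701 → Apr 28, 1701: 31 days (March has 31).
Apr 28, 1701 → May 28, 1701: 30 days (April has 30).
May 28, 1701 → Jun 28, 1701: 31 days (May has 31).
Jun 28, 1701 → Jul 28, 1701: 30 days (June has 30).
Jul 28, 1701 → Aug 28, 1701: 31 days.
Total: 3621 days.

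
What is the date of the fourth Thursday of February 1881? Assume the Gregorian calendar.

February 1, 1881 is a Tuesday.
The first Thursday is therefore February 3 (2 days later).
The fourth Thursday is 3 + 3×7 = February 24.

February 24, 1881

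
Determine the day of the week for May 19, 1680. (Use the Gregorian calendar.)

Doomsday rule: the anchor day for the 1600s is Tuesday. For year 80: 80÷12 = 6 r 8, and 8÷4 = 2, so 6+8+2 = 16.
Tuesday + 16 ≡ Thursday — that's 1680's doomsday.
In May the doomsday date is May 9.
May 19 is 10 days after May 9; 10 mod 7 = 3, so Thursday + 3 = Sunday.

Sunday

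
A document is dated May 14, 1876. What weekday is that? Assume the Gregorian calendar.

Sunday

Doomsday rule: the anchor day for the 1800s is Friday. For year 76: 76÷12 = 6 r 4, and 4÷4 = 1, so 6+4+1 = 11.
Friday + 11 ≡ Tuesday — that's 1876's doomsday.
In May the doomsday date is May 9.
May 14 is 5 days after May 9; 5 mod 7 = 5, so Tuesday + 5 = Sunday.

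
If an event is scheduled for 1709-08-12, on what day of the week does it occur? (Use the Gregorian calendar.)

Doomsday rule: the anchor day for the 1700s is Sunday. For year 09: 9÷12 = 0 r 9, and 9÷4 = 2, so 0+9+2 = 11.
Sunday + 11 ≡ Thursday — that's 1709's doomsday.
In August the doomsday date is Aug 8.
Aug 12 is 4 days after Aug 8; 4 mod 7 = 4, so Thursday + 4 = Monday.

Monday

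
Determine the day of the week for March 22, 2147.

Wednesday

Doomsday rule: the anchor day for the 2100s is Sunday. For year 47: 47÷12 = 3 r 11, and 11÷4 = 2, so 3+11+2 = 16.
Sunday + 16 ≡ Tuesday — that's 2147's doomsday.
In March the doomsday date is Mar 14.
Mar 22 is 8 days after Mar 14; 8 mod 7 = 1, so Tuesday + 1 = Wednesday.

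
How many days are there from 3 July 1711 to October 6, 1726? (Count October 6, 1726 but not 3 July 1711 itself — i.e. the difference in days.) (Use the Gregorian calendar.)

5574

Jul 3, 1711 → Jul 3, 1712: 366 days (Feb 29, 1712 is in that span).
Jul 3, 1712 → Jul 3, 1713: 365 days.
Jul 3, 1713 → Jul 3, 1714: 365 days.
Jul 3, 1714 → Jul 3, 1715: 365 days.
Jul 3, 1715 → Jul 3, 1716: 366 days (Feb 29, 1716 is in that span).
Jul 3, 1716 → Jul 3, 1717: 365 days.
Jul 3, 1717 → Jul 3, 1718: 365 days.
Jul 3, 1718 → Jul 3, 1719: 365 days.
Jul 3, 1719 → Jul 3, 1720: 366 days (Feb 29, 1720 is in that span).
Jul 3, 1720 → Jul 3, 1721: 365 days.
Jul 3, 1721 → Jul 3, 1722: 365 days.
Jul 3, 1722 → Jul 3, 1723: 365 days.
Jul 3, 1723 → Jul 3, 1724: 366 days (Feb 29, 1724 is in that span).
Jul 3, 1724 → Jul 3, 1725: 365 days.
Jul 3, 1725 → Jul 3, 1726: 365 days.
Jul 3, 1726 → Aug 3, 1726: 31 days (July has 31).
Aug 3, 1726 → Sep 3, 1726: 31 days (August has 31).
Sep 3, 1726 → Oct 3, 1726: 30 days (September has 30).
Oct 3, 1726 → Oct 6, 1726: 3 days.
Total: 5574 days.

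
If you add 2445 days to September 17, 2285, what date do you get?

May 28, 2292

+365 (one year) → Sep 17, 2286 (2080 left).
+365 (one year) → Sep 17, 2287 (1715 left).
+366 (one year; includes Feb 29, 2288) → Sep 17, 2288 (1349 left).
+365 (one year) → Sep 17, 2289 (984 left).
+365 (one year) → Sep 17, 2290 (619 left).
+365 (one year) → Sep 17, 2291 (254 left).
Sep has 30 days: +14 → Oct 1, 2291 (240 left).
Oct has 31 days: +31 → Nov 1, 2291 (209 left).
Nov has 30 days: +30 → Dec 1, 2291 (179 left).
Dec has 31 days: +31 → Jan 1, 2292 (148 left).
Jan has 31 days: +31 → Feb 1, 2292 (117 left).
Feb has 29 days: +29 → Mar 1, 2292 (88 left).
Mar has 31 days: +31 → Apr 1, 2292 (57 left).
Apr has 30 days: +30 → May 1, 2292 (27 left).
+27 → May 28, 2292.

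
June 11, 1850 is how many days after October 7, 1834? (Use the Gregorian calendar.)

Oct 7, 1834 → Oct 7, 1835: 365 days.
Oct 7, 1835 → Oct 7, 1836: 366 days (Feb 29, 1836 is in that span).
Oct 7, 1836 → Oct 7, 1837: 365 days.
Oct 7, 1837 → Oct 7, 1838: 365 days.
Oct 7, 1838 → Oct 7, 1839: 365 days.
Oct 7, 1839 → Oct 7, 1840: 366 days (Feb 29, 1840 is in that span).
Oct 7, 1840 → Oct 7, 1841: 365 days.
Oct 7, 1841 → Oct 7, 1842: 365 days.
Oct 7, 1842 → Oct 7, 1843: 365 days.
Oct 7, 1843 → Oct 7, 1844: 366 days (Feb 29, 1844 is in that span).
Oct 7, 1844 → Oct 7, 1845: 365 days.
Oct 7, 1845 → Oct 7, 1846: 365 days.
Oct 7, 1846 → Oct 7, 1847: 365 days.
Oct 7, 1847 → Oct 7, 1848: 366 days (Feb 29, 1848 is in that span).
Oct 7, 1848 → Oct 7, 1849: 365 days.
Oct 7, 1849 → Nov 7, 1849: 31 days (October has 31).
Nov 7, 1849 → Dec 7, 1849: 30 days (November has 30).
Dec 7, 1849 → Jan 7, 1850: 31 days (December has 31).
Jan 7, 1850 → Feb 7, 1850: 31 days (January has 31).
Feb 7, 1850 → Mar 7, 1850: 28 days (February has 28).
Mar 7, 1850 → Apr 7, 1850: 31 days (March has 31).
Apr 7, 1850 → May 7, 1850: 30 days (April has 30).
May 7, 1850 → Jun 7, 1850: 31 days (May has 31).
Jun 7, 1850 → Jun 11, 1850: 4 days.
Total: 5726 days.

5726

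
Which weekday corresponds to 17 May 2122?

Sunday

Doomsday rule: the anchor day for the 2100s is Sunday. For year 22: 22÷12 = 1 r 10, and 10÷4 = 2, so 1+10+2 = 13.
Sunday + 13 ≡ Saturday — that's 2122's doomsday.
In May the doomsday date is May 9.
May 17 is 8 days after May 9; 8 mod 7 = 1, so Saturday + 1 = Sunday.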